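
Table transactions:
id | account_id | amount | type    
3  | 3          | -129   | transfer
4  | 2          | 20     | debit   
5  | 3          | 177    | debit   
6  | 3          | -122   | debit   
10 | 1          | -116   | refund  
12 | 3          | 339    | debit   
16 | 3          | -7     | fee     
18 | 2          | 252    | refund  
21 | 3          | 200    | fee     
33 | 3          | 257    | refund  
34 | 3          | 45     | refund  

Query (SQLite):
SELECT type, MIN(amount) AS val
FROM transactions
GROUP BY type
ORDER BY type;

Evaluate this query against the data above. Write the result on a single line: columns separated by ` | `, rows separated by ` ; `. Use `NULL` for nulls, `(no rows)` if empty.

debit | -122 ; fee | -7 ; refund | -116 ; transfer | -129

Partition transactions by type; compute MIN(amount) within each group.
  debit: ids {4, 5, 6, 12} → MIN(amount)=-122
  fee: ids {16, 21} → MIN(amount)=-7
  refund: ids {10, 18, 33, 34} → MIN(amount)=-116
  transfer: ids {3} → MIN(amount)=-129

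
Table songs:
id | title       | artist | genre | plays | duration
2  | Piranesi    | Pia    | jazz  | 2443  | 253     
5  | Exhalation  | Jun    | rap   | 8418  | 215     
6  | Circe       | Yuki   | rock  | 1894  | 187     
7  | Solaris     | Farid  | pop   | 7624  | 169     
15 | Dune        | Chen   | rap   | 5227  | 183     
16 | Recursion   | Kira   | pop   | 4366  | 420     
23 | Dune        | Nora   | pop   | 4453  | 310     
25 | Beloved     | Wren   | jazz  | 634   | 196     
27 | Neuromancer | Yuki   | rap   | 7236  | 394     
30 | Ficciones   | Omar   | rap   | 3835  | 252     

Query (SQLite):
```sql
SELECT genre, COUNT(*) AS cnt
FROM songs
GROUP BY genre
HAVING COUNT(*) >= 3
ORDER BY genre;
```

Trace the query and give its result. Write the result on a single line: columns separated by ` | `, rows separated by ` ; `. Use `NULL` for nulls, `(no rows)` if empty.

pop | 3 ; rap | 4

Partition songs by genre; compute COUNT(*) within each group.
HAVING: keep groups with count ≥ 3.
  jazz: ids {2, 25} → COUNT(*)=2
  pop: ids {7, 16, 23} → COUNT(*)=3
  rap: ids {5, 15, 27, 30} → COUNT(*)=4
  rock: ids {6} → COUNT(*)=1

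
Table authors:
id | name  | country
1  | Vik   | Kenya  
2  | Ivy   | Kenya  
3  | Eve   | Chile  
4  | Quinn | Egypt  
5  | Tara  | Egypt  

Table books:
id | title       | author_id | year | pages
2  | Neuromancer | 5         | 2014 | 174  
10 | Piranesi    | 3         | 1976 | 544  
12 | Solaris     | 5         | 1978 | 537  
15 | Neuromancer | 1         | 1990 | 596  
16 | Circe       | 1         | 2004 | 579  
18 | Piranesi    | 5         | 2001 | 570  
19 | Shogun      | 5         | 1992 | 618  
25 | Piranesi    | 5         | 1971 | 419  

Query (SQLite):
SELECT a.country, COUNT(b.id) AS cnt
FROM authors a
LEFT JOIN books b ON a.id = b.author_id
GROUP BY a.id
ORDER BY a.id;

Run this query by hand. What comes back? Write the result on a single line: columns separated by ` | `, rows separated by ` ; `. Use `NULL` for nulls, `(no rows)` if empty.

Kenya | 2 ; Kenya | 0 ; Chile | 1 ; Egypt | 0 ; Egypt | 5

LEFT JOIN keeps every authors row; unmatched ones get NULL for books columns.
Group by authors.id and compute COUNT(b.id). COUNT(col) of an all-NULL group is 0.
  1: ids {15, 16} → COUNT(b.id)=2
  2: ids {—} → COUNT(b.id)=0
  3: ids {10} → COUNT(b.id)=1
  4: ids {—} → COUNT(b.id)=0
  5: ids {2, 12, 18, 19, 25} → COUNT(b.id)=5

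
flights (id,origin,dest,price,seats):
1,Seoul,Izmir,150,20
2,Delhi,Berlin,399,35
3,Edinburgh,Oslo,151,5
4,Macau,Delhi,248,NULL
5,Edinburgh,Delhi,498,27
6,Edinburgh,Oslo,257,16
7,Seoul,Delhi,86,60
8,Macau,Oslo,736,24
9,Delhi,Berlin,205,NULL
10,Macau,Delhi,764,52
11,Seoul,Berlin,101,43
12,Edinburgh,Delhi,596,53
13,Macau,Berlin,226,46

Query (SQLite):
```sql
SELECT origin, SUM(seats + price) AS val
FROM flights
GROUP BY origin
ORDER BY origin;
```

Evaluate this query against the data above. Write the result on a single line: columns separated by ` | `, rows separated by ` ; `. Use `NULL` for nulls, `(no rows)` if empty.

For each row compute seats + price.
Group by origin; take SUM of the expression per group.
  Delhi: ids {2, 9} → SUM(seats + price)=434
  Edinburgh: ids {3, 5, 6, 12} → SUM(seats + price)=1603
  Macau: ids {4, 8, 10, 13} → SUM(seats + price)=1848
  Seoul: ids {1, 7, 11} → SUM(seats + price)=460

Delhi | 434 ; Edinburgh | 1603 ; Macau | 1848 ; Seoul | 460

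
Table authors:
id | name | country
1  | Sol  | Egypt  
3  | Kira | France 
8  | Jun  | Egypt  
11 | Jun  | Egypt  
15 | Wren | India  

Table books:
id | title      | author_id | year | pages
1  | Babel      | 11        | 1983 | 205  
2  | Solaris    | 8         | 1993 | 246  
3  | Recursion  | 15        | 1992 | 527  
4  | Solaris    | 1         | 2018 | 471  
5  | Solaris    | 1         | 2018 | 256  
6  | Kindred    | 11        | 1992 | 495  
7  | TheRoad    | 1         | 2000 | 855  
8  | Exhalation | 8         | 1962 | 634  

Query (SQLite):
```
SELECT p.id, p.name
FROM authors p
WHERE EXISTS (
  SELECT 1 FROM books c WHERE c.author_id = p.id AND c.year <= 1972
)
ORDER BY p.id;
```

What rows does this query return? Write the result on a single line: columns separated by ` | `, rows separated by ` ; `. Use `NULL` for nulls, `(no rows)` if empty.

8 | Jun

For each authors row, check whether any books with matching author_id has year <= 1972.
Keep rows where that is true.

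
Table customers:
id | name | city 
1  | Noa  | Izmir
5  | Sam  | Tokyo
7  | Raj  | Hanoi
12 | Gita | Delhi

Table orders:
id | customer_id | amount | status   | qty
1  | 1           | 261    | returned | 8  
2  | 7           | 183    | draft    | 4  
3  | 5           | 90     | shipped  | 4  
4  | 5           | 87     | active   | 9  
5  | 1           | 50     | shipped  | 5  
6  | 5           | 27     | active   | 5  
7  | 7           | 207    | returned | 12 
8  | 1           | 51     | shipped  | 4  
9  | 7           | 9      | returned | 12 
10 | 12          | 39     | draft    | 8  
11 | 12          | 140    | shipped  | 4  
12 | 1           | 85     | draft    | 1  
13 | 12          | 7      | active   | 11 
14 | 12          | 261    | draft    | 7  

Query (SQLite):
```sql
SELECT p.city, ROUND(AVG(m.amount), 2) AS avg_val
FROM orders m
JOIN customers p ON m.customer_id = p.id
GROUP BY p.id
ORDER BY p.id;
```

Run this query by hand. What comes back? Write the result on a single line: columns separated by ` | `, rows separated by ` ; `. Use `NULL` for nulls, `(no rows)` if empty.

Join each orders row to its customers via customer_id.
Group joined rows by customers.id; compute ROUND(AVG(m.amount), 2) per group.
  1: ids {1, 5, 8, 12} → ROUND(AVG(m.amount), 2)=111.75
  5: ids {3, 4, 6} → ROUND(AVG(m.amount), 2)=68
  7: ids {2, 7, 9} → ROUND(AVG(m.amount), 2)=133
  12: ids {10, 11, 13, 14} → ROUND(AVG(m.amount), 2)=111.75

Izmir | 111.75 ; Tokyo | 68 ; Hanoi | 133 ; Delhi | 111.75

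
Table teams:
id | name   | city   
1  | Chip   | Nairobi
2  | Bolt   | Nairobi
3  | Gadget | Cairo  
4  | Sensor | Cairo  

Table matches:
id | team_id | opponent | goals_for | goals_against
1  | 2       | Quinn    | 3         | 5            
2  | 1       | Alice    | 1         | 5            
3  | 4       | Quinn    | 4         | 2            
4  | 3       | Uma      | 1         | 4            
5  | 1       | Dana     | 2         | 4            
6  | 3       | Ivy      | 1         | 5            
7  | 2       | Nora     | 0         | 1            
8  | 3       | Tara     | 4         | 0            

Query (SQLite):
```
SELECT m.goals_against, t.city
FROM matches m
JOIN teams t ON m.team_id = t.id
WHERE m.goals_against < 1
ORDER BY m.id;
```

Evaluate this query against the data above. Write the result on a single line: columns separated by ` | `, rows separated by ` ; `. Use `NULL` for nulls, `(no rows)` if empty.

Each matches row matches the teams row where team_id = teams.id.
Then keep rows with m.goals_against < 1.

0 | Cairo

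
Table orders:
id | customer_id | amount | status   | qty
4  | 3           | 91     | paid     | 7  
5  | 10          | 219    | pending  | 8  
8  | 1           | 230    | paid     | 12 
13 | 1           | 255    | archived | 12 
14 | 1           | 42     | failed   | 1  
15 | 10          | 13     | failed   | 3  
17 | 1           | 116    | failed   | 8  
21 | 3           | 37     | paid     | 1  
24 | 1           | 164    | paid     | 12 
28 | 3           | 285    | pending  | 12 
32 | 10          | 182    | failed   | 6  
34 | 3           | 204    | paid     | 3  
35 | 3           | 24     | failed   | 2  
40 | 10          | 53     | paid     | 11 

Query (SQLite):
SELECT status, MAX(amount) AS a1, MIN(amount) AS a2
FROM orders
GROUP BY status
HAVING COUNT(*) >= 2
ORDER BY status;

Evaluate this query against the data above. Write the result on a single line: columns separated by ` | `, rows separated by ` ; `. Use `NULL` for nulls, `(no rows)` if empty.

Group orders by status.
Per group compute: MAX(amount), MIN(amount).
HAVING: drop groups with fewer than 2 rows.
  archived: ids {13} → MAX(amount)=255, MIN(amount)=255
  failed: ids {14, 15, 17, 32, 35} → MAX(amount)=182, MIN(amount)=13
  paid: ids {4, 8, 21, 24, 34, 40} → MAX(amount)=230, MIN(amount)=37
  pending: ids {5, 28} → MAX(amount)=285, MIN(amount)=219

failed | 182 | 13 ; paid | 230 | 37 ; pending | 285 | 219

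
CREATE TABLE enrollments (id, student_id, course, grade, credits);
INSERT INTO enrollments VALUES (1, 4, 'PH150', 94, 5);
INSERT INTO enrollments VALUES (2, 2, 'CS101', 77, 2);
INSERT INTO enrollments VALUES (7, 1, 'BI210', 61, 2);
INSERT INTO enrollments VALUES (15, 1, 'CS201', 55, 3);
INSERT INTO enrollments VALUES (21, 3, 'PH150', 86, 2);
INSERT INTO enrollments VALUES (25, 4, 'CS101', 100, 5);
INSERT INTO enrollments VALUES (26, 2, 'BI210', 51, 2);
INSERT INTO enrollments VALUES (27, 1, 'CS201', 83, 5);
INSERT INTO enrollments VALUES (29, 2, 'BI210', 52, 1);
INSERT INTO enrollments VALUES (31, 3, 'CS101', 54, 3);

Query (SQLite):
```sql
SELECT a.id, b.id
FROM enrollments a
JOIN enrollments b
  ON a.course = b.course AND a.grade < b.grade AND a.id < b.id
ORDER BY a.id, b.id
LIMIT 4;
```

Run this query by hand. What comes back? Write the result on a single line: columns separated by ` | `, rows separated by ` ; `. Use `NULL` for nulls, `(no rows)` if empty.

2 | 25 ; 15 | 27 ; 26 | 29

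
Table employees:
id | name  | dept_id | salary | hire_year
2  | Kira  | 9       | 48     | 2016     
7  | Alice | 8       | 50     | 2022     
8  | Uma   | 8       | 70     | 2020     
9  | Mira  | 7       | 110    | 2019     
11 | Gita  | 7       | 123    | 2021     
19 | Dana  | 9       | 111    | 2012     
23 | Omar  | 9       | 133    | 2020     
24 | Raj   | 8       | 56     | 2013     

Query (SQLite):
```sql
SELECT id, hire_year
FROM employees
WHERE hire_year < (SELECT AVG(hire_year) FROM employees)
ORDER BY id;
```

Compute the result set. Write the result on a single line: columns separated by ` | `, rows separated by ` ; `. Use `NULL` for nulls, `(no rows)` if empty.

Scalar subquery: AVG(hire_year) over all employees rows = 2017.875.
Keep rows where hire_year < that value.

2 | 2016 ; 19 | 2012 ; 24 | 2013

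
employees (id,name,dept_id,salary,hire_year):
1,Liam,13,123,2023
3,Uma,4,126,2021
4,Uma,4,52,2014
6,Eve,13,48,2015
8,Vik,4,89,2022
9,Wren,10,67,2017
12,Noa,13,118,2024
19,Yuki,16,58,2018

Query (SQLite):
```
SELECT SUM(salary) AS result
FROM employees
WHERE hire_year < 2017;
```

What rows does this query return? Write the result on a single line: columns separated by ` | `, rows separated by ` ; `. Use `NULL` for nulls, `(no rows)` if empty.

Rows where hire_year < 2017 → salary values: [52, 48].
SUM of non-NULL values = 100.

100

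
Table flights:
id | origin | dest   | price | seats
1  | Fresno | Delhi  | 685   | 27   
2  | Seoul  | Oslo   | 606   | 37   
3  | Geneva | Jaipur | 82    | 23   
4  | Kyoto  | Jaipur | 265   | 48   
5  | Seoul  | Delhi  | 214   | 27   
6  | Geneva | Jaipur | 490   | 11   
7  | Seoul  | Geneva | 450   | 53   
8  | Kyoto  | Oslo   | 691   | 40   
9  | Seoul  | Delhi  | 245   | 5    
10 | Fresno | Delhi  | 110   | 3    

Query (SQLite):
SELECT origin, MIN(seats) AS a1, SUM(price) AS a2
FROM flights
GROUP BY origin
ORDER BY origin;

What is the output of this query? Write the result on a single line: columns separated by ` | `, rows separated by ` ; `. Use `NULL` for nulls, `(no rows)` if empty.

Group flights by origin.
Per group compute: MIN(seats), SUM(price).
  Fresno: ids {1, 10} → MIN(seats)=3, SUM(price)=795
  Geneva: ids {3, 6} → MIN(seats)=11, SUM(price)=572
  Kyoto: ids {4, 8} → MIN(seats)=40, SUM(price)=956
  Seoul: ids {2, 5, 7, 9} → MIN(seats)=5, SUM(price)=1515

Fresno | 3 | 795 ; Geneva | 11 | 572 ; Kyoto | 40 | 956 ; Seoul | 5 | 1515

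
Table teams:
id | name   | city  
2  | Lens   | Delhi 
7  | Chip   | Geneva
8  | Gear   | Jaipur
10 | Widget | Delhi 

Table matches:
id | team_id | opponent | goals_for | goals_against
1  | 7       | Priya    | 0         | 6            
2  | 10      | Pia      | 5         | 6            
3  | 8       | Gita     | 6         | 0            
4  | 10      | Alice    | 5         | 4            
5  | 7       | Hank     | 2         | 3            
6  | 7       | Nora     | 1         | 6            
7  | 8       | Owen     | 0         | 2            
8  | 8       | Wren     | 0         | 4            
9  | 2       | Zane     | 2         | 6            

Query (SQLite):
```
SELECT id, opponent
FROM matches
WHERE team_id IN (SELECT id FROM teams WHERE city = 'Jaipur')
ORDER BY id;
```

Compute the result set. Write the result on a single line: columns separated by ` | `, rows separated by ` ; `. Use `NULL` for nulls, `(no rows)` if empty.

Inner query: teams.id where city = 'Jaipur'.
Outer: keep matches rows whose team_id is in that set.
Inner query → {8}

3 | Gita ; 7 | Owen ; 8 | Wren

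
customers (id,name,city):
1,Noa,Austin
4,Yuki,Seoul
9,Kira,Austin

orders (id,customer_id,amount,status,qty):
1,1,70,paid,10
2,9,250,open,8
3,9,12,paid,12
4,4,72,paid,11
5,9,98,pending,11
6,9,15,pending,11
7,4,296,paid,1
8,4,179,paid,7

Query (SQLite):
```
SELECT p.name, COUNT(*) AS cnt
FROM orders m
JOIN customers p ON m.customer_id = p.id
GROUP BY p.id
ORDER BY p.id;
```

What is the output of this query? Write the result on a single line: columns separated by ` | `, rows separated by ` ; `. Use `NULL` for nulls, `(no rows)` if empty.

Noa | 1 ; Yuki | 3 ; Kira | 4

Join each orders row to its customers via customer_id.
Group joined rows by customers.id; compute COUNT(*) per group.
  1: ids {1} → COUNT(*)=1
  4: ids {4, 7, 8} → COUNT(*)=3
  9: ids {2, 3, 5, 6} → COUNT(*)=4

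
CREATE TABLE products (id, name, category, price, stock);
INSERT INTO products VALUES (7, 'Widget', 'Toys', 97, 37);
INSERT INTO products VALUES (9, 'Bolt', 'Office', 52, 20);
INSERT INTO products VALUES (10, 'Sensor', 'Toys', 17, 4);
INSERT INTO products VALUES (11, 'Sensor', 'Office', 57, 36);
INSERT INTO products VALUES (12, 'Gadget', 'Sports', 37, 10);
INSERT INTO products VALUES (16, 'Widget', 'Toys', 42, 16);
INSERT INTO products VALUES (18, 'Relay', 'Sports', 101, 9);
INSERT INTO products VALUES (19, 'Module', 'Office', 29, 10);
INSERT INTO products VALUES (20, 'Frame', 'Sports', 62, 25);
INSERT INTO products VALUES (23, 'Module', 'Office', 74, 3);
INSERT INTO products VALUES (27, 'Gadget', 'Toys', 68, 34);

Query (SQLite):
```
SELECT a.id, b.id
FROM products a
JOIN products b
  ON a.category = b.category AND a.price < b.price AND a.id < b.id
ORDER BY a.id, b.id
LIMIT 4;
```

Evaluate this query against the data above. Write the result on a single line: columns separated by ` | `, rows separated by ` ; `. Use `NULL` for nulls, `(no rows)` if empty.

9 | 11 ; 9 | 23 ; 10 | 16 ; 10 | 27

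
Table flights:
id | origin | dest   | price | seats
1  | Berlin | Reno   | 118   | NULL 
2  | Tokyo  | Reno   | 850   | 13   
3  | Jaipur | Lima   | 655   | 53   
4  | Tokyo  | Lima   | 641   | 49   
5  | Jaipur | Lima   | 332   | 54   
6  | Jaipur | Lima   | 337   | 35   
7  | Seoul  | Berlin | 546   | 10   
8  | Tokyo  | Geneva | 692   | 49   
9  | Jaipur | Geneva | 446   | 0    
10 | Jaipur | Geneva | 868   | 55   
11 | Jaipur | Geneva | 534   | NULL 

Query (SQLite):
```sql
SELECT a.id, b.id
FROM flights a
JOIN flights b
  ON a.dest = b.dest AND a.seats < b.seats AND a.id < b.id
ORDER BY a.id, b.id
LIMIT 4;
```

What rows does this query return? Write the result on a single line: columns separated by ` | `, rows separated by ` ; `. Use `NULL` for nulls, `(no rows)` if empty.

3 | 5 ; 4 | 5 ; 8 | 10 ; 9 | 10

Pairs (a,b) with same dest, a.seats < b.seats, a.id < b.id.
dest groups: Berlin:{7} Geneva:{8,9,10,11} Lima:{3,4,5,6} Reno:{1,2}
Ordered by (a.id, b.id); first 4.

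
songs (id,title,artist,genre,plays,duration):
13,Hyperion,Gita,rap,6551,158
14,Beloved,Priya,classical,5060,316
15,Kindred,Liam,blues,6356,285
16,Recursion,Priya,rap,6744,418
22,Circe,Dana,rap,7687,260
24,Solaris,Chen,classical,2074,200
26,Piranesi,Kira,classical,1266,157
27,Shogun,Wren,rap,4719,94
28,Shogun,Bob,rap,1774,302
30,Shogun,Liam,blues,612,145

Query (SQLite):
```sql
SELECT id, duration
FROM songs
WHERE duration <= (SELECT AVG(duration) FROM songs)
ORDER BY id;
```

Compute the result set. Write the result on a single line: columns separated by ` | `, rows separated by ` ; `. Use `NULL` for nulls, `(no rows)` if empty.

13 | 158 ; 24 | 200 ; 26 | 157 ; 27 | 94 ; 30 | 145

Scalar subquery: AVG(duration) over all songs rows = 233.5.
Keep rows where duration <= that value.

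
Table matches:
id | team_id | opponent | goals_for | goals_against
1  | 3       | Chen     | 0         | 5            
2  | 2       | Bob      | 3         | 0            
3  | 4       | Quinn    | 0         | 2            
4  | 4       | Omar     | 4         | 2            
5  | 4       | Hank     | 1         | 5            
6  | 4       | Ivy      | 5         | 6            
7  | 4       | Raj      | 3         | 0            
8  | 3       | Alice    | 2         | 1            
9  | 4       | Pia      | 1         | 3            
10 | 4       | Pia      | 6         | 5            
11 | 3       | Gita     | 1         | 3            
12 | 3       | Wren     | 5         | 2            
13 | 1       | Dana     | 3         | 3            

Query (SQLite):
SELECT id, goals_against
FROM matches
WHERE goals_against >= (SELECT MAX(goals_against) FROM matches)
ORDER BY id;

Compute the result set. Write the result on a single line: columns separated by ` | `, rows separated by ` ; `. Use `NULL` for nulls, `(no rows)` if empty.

6 | 6

Scalar subquery: MAX(goals_against) over all matches rows = 6.
Keep rows where goals_against >= that value.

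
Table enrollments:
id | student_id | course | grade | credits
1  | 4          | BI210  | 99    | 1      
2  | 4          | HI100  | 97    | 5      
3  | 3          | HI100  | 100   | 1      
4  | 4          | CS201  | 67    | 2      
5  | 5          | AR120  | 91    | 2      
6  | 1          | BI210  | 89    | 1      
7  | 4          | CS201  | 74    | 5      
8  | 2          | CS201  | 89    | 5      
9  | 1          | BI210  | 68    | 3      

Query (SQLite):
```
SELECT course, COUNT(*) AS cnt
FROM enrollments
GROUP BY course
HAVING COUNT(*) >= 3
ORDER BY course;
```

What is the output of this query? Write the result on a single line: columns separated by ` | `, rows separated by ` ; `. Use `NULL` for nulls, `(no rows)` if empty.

BI210 | 3 ; CS201 | 3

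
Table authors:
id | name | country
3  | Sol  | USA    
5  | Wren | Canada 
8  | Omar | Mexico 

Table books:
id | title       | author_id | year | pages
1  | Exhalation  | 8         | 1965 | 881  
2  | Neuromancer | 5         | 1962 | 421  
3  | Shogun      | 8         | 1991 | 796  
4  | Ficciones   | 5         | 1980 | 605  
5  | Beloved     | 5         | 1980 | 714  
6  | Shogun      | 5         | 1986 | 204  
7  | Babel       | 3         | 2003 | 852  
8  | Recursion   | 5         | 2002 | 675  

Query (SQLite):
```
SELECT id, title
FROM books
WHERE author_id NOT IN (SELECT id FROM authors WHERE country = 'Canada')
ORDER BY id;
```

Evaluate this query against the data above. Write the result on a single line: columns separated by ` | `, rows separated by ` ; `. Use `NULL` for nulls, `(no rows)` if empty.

Inner query: authors.id where country = 'Canada'.
Outer: keep books rows whose author_id is not in that set.
Inner query → {5}

1 | Exhalation ; 3 | Shogun ; 7 | Babel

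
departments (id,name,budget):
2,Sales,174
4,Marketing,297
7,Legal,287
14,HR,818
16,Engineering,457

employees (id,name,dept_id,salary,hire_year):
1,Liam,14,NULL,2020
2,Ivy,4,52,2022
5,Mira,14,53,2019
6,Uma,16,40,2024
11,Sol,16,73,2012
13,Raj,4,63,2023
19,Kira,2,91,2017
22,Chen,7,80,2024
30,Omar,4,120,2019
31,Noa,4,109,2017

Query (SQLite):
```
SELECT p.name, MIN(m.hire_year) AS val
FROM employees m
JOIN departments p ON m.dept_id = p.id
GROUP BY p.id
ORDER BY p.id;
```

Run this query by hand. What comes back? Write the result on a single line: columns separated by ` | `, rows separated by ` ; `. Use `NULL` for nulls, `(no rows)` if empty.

Join each employees row to its departments via dept_id.
Group joined rows by departments.id; compute MIN(m.hire_year) per group.
  2: ids {19} → MIN(m.hire_year)=2017
  4: ids {2, 13, 30, 31} → MIN(m.hire_year)=2017
  7: ids {22} → MIN(m.hire_year)=2024
  14: ids {1, 5} → MIN(m.hire_year)=2019
  16: ids {6, 11} → MIN(m.hire_year)=2012

Sales | 2017 ; Marketing | 2017 ; Legal | 2024 ; HR | 2019 ; Engineering | 2012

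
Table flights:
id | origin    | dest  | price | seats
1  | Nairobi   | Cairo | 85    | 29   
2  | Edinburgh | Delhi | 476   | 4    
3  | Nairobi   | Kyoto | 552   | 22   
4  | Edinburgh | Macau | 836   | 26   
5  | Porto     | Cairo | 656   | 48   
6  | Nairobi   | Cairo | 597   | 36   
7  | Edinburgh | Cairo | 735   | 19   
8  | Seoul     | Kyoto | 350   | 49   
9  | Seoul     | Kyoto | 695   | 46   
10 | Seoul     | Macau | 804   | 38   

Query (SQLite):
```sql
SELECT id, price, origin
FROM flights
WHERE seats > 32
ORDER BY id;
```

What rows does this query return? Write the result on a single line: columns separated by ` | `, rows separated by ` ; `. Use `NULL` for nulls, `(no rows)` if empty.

5 | 656 | Porto ; 6 | 597 | Nairobi ; 8 | 350 | Seoul ; 9 | 695 | Seoul ; 10 | 804 | Seoul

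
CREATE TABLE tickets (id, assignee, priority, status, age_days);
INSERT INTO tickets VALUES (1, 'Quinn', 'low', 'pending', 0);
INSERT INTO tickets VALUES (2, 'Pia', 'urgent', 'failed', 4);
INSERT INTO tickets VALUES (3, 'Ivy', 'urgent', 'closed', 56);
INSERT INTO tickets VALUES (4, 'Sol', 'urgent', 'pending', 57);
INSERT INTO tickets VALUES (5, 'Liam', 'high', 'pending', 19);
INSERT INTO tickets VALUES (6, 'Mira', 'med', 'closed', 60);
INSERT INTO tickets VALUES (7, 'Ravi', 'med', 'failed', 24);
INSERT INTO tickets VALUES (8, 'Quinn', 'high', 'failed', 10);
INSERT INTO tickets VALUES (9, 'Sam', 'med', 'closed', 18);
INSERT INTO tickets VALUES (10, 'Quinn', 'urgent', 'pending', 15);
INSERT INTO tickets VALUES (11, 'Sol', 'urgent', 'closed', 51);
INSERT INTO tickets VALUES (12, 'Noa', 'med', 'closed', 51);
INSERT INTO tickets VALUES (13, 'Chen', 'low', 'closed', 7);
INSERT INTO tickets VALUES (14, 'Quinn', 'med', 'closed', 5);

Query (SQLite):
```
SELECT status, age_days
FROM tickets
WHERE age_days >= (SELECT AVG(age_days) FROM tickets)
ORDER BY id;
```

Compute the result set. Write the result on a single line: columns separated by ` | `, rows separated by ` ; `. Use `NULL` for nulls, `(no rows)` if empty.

closed | 56 ; pending | 57 ; closed | 60 ; closed | 51 ; closed | 51

Scalar subquery: AVG(age_days) over all tickets rows = 26.928571 (≈; comparison uses full precision).
Keep rows where age_days >= that value.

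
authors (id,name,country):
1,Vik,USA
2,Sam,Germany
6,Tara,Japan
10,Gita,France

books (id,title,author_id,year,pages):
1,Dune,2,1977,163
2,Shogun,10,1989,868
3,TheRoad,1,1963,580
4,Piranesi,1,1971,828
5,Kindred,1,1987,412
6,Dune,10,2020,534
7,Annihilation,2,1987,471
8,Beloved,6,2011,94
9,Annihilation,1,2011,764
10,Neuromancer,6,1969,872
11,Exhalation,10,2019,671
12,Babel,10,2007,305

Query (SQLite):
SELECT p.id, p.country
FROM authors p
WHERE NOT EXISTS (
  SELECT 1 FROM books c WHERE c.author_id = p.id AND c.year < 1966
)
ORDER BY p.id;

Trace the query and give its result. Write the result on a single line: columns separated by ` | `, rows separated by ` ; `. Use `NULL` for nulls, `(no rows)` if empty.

For each authors row, check whether any books with matching author_id has year < 1966.
Keep rows where that is false.

2 | Germany ; 6 | Japan ; 10 | France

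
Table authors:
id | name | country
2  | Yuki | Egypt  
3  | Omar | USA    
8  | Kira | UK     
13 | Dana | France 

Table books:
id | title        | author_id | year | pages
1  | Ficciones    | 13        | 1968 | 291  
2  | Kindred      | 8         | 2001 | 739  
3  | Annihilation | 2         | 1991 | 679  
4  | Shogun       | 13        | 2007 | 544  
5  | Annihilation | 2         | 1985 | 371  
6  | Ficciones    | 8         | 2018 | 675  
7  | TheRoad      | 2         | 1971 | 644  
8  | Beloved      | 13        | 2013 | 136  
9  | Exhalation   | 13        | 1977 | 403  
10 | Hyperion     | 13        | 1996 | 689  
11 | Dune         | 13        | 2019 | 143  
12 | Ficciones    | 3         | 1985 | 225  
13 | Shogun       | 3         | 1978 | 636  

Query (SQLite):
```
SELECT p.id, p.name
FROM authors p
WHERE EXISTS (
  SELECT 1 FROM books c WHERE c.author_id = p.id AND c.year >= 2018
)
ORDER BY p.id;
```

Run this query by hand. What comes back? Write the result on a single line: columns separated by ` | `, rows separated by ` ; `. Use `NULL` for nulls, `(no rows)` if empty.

For each authors row, check whether any books with matching author_id has year >= 2018.
Keep rows where that is true.

8 | Kira ; 13 | Dana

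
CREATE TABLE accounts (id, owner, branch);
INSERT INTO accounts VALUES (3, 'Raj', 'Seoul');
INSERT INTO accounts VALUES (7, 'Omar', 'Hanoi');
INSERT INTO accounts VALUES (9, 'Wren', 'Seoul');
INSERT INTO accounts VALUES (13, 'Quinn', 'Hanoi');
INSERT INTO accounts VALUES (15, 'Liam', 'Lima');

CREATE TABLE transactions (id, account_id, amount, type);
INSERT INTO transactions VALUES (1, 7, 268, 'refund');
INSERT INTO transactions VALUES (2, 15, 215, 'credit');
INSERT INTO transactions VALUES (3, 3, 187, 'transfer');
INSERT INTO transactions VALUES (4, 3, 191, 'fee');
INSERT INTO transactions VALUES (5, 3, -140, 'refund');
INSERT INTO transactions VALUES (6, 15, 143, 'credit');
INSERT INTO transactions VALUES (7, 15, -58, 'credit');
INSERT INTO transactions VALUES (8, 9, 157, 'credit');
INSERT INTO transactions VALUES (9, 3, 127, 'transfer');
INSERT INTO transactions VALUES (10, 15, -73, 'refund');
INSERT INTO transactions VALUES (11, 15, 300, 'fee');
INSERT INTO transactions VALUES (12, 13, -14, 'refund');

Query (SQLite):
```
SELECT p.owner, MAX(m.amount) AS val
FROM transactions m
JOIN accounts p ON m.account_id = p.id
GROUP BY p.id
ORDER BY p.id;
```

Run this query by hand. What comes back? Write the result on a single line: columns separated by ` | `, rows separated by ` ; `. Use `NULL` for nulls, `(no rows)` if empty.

Raj | 191 ; Omar | 268 ; Wren | 157 ; Quinn | -14 ; Liam | 300

Join each transactions row to its accounts via account_id.
Group joined rows by accounts.id; compute MAX(m.amount) per group.
  3: ids {3, 4, 5, 9} → MAX(m.amount)=191
  7: ids {1} → MAX(m.amount)=268
  9: ids {8} → MAX(m.amount)=157
  13: ids {12} → MAX(m.amount)=-14
  15: ids {2, 6, 7, 10, 11} → MAX(m.amount)=300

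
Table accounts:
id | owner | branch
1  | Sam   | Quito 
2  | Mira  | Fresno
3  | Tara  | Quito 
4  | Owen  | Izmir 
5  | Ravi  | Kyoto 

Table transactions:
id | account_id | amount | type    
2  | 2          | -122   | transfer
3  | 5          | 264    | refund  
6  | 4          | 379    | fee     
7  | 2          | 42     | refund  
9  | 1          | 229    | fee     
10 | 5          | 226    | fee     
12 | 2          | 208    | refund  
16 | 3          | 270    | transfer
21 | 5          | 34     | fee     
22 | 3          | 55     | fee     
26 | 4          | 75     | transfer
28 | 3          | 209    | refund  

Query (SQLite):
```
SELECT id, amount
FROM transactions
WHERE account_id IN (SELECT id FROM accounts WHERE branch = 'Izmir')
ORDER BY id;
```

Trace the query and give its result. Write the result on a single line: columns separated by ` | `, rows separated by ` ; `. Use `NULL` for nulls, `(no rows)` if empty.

6 | 379 ; 26 | 75

Inner query: accounts.id where branch = 'Izmir'.
Outer: keep transactions rows whose account_id is in that set.
Inner query → {4}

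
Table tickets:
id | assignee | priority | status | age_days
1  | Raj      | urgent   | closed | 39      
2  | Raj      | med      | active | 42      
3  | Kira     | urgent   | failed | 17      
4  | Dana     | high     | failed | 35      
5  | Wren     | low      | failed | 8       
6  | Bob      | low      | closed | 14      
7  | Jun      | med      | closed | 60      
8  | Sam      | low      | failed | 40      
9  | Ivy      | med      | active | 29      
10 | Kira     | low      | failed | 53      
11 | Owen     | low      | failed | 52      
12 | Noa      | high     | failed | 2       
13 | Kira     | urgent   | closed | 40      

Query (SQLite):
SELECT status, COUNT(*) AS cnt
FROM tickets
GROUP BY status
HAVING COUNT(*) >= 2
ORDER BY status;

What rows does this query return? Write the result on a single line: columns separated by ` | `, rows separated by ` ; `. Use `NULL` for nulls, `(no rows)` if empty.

Partition tickets by status; compute COUNT(*) within each group.
HAVING: keep groups with count ≥ 2.
  active: ids {2, 9} → COUNT(*)=2
  closed: ids {1, 6, 7, 13} → COUNT(*)=4
  failed: ids {3, 4, 5, 8, 10, 11, 12} → COUNT(*)=7

active | 2 ; closed | 4 ; failed | 7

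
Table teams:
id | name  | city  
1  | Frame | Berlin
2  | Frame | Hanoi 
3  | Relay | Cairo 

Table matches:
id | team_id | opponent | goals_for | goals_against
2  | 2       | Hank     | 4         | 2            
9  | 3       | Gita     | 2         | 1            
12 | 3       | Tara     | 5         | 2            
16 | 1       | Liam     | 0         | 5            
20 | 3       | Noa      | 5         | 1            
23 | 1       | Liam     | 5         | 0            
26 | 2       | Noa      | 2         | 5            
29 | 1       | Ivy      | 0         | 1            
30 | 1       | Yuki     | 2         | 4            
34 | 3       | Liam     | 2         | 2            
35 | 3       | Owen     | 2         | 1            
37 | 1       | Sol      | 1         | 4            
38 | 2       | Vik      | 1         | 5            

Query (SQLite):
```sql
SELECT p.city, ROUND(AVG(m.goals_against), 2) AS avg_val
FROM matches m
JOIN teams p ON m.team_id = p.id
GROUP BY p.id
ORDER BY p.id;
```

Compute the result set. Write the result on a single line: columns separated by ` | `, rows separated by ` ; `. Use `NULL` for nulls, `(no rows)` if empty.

Join each matches row to its teams via team_id.
Group joined rows by teams.id; compute ROUND(AVG(m.goals_against), 2) per group.
  1: ids {16, 23, 29, 30, 37} → ROUND(AVG(m.goals_against), 2)=2.8
  2: ids {2, 26, 38} → ROUND(AVG(m.goals_against), 2)=4
  3: ids {9, 12, 20, 34, 35} → ROUND(AVG(m.goals_against), 2)=1.4

Berlin | 2.8 ; Hanoi | 4 ; Cairo | 1.4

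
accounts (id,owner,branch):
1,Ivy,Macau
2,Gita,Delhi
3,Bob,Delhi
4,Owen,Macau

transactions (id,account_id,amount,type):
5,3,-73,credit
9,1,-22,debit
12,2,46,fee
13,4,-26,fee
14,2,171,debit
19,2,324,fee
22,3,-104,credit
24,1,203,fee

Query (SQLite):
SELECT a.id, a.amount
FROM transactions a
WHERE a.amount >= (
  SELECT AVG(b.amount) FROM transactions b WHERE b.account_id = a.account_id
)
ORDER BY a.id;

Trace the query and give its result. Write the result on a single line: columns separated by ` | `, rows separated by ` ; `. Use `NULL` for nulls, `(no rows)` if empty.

5 | -73 ; 13 | -26 ; 19 | 324 ; 24 | 203

For each transactions row a, compute AVG(amount) over rows sharing a.account_id.
Keep row a if a.amount >= that per-group AVG.
  account_id=1: AVG(amount) = 90.5
  account_id=2: AVG(amount) = 180.333333
  account_id=3: AVG(amount) = -88.5
  account_id=4: AVG(amount) = -26.0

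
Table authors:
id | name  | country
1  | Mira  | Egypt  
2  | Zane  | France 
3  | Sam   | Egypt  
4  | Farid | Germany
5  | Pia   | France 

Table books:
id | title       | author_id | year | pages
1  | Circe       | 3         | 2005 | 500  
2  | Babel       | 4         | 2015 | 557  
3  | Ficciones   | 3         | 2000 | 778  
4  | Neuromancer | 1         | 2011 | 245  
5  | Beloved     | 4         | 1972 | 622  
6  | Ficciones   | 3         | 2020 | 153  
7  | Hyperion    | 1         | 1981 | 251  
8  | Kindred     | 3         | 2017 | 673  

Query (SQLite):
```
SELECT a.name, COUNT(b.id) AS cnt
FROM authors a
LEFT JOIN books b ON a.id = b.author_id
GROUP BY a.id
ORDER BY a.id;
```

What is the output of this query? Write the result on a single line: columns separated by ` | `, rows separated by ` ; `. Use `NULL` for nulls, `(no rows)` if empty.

LEFT JOIN keeps every authors row; unmatched ones get NULL for books columns.
Group by authors.id and compute COUNT(b.id). COUNT(col) of an all-NULL group is 0.
  1: ids {4, 7} → COUNT(b.id)=2
  2: ids {—} → COUNT(b.id)=0
  3: ids {1, 3, 6, 8} → COUNT(b.id)=4
  4: ids {2, 5} → COUNT(b.id)=2
  5: ids {—} → COUNT(b.id)=0

Mira | 2 ; Zane | 0 ; Sam | 4 ; Farid | 2 ; Pia | 0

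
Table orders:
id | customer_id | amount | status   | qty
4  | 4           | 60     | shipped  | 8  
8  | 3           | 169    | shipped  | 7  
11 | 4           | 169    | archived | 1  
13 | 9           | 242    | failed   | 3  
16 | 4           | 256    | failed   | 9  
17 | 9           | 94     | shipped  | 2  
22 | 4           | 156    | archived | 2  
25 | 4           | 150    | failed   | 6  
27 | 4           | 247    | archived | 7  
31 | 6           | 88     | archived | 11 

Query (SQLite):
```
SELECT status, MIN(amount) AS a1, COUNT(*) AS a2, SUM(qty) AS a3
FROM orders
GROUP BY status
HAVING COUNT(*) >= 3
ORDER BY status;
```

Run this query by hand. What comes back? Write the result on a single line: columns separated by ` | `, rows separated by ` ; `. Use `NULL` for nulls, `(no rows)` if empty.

archived | 88 | 4 | 21 ; failed | 150 | 3 | 18 ; shipped | 60 | 3 | 17

Group orders by status.
Per group compute: MIN(amount), COUNT(*), SUM(qty).
HAVING: drop groups with fewer than 3 rows.
  archived: ids {11, 22, 27, 31} → MIN(amount)=88, COUNT(*)=4, SUM(qty)=21
  failed: ids {13, 16, 25} → MIN(amount)=150, COUNT(*)=3, SUM(qty)=18
  shipped: ids {4, 8, 17} → MIN(amount)=60, COUNT(*)=3, SUM(qty)=17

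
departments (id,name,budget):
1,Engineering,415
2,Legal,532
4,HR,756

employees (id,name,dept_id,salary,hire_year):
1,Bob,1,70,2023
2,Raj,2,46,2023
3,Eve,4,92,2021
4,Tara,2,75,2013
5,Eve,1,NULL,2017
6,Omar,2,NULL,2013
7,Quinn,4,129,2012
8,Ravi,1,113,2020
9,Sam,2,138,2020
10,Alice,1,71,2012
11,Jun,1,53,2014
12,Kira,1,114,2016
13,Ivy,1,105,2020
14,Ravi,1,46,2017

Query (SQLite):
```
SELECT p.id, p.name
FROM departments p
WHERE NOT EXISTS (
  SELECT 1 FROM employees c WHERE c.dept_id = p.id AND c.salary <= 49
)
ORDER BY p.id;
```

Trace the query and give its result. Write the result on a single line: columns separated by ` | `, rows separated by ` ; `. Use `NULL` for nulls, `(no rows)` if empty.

For each departments row, check whether any employees with matching dept_id has salary <= 49.
Keep rows where that is false.

4 | HR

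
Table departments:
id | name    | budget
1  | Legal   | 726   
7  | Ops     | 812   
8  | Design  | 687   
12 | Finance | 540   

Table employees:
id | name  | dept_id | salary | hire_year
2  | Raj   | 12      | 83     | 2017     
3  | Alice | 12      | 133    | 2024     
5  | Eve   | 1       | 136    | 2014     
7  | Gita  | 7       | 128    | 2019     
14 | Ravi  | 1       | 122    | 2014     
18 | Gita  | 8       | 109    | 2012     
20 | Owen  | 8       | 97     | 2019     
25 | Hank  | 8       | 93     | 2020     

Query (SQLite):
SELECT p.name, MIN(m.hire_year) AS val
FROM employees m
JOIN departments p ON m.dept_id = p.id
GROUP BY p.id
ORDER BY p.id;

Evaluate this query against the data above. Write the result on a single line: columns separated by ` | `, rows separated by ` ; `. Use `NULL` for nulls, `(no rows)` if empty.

Legal | 2014 ; Ops | 2019 ; Design | 2012 ; Finance | 2017

Join each employees row to its departments via dept_id.
Group joined rows by departments.id; compute MIN(m.hire_year) per group.
  1: ids {5, 14} → MIN(m.hire_year)=2014
  7: ids {7} → MIN(m.hire_year)=2019
  8: ids {18, 20, 25} → MIN(m.hire_year)=2012
  12: ids {2, 3} → MIN(m.hire_year)=2017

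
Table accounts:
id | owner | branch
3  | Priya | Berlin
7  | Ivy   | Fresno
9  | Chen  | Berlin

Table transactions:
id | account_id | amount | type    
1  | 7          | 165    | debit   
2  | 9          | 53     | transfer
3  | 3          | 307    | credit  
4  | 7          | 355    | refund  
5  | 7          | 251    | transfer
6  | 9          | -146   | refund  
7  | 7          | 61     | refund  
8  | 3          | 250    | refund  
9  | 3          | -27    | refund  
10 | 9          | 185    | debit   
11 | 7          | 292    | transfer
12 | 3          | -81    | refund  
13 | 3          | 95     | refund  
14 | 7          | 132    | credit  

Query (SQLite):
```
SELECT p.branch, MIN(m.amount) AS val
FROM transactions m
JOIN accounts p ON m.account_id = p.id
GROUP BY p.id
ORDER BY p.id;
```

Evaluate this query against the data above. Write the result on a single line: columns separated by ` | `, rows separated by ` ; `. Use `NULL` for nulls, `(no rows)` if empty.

Join each transactions row to its accounts via account_id.
Group joined rows by accounts.id; compute MIN(m.amount) per group.
  3: ids {3, 8, 9, 12, 13} → MIN(m.amount)=-81
  7: ids {1, 4, 5, 7, 11, 14} → MIN(m.amount)=61
  9: ids {2, 6, 10} → MIN(m.amount)=-146

Berlin | -81 ; Fresno | 61 ; Berlin | -146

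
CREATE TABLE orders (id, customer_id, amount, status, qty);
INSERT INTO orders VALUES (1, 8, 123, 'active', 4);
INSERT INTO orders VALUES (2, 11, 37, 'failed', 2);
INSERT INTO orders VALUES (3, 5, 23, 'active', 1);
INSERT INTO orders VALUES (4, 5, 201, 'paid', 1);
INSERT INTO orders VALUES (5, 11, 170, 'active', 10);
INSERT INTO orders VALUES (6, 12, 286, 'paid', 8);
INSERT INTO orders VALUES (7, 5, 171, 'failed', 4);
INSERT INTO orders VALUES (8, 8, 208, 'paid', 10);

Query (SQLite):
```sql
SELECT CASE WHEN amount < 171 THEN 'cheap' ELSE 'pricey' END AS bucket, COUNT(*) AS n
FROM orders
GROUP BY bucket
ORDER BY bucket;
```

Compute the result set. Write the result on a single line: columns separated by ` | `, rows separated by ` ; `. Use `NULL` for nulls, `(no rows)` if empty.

Bucket rows by amount < 171 → 'cheap' else 'pricey'; count each bucket.

cheap | 4 ; pricey | 4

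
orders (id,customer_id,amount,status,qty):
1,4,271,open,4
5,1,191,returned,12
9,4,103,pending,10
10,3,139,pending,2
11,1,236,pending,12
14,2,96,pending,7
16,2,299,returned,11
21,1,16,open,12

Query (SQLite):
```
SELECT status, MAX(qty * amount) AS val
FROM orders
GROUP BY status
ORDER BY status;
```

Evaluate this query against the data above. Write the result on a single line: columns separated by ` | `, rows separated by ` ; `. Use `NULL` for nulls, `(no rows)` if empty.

For each row compute qty * amount.
Group by status; take MAX of the expression per group.
  open: ids {1, 21} → MAX(qty * amount)=1084
  pending: ids {9, 10, 11, 14} → MAX(qty * amount)=2832
  returned: ids {5, 16} → MAX(qty * amount)=3289

open | 1084 ; pending | 2832 ; returned | 3289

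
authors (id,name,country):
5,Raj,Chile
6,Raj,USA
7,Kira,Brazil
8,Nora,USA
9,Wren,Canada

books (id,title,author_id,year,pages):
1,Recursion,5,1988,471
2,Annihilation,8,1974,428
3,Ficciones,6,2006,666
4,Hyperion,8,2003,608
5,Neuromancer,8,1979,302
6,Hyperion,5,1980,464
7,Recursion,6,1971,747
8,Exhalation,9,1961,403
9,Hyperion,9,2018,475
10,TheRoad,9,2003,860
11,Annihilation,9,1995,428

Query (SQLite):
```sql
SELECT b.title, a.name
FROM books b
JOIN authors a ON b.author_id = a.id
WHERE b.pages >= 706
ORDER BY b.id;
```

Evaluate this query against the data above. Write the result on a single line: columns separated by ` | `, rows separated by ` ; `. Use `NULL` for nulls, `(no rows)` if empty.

Recursion | Raj ; TheRoad | Wren

Each books row matches the authors row where author_id = authors.id.
Then keep rows with b.pages >= 706.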